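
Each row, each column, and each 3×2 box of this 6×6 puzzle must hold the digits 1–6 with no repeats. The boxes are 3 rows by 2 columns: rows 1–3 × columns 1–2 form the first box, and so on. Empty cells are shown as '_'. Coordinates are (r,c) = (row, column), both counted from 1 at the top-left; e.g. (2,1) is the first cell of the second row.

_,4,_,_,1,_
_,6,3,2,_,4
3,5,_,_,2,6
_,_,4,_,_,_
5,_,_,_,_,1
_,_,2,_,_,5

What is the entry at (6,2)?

3

(1,1) = 2: row 1 has {1,4}; col 1 has {3,5}; box has {3,4,5,6} → only 2 remains.
(1,6) = 3: row 1 has {1,2,4}; col 6 has {1,4,5,6}; box has {1,2,4,6} → only 3 remains.
(2,1) = 1: row 2 has {2,3,4,6}; col 1 has {2,3,5}; box has {2,3,4,5,6} → only 1 remains.
(2,5) = 5: row 2 has {1,2,3,4,6}; col 5 has {1,2}; box has {1,2,3,4,6} → only 5 remains.
(3,3) = 1: row 3 has {2,3,5,6}; col 3 has {2,3,4}; box has {2,3} → only 1 remains.
(3,4) = 4: row 3 has {1,2,3,5,6}; col 4 has {2}; box has {1,2,3} → only 4 remains.
(4,1) = 6: row 4 has {4}; col 1 has {1,2,3,5}; box has {5} → only 6 remains.
(4,5) = 3: row 4 has {4,6}; col 5 has {1,2,5}; box has {1,5} → only 3 remains.
(4,6) = 2: row 4 has {3,4,6}; col 6 has {1,3,4,5,6}; box has {1,3,5} → only 2 remains.
(5,3) = 6: row 5 has {1,5}; col 3 has {1,2,3,4}; box has {2,4} → only 6 remains.
(5,4) = 3: row 5 has {1,5,6}; col 4 has {2,4}; box has {2,4,6} → only 3 remains.
(5,5) = 4: row 5 has {1,3,5,6}; col 5 has {1,2,3,5}; box has {1,2,3,5} → only 4 remains.
(6,1) = 4: row 6 has {2,5}; col 1 has {1,2,3,5,6}; box has {5,6} → only 4 remains.
(6,4) = 1: row 6 has {2,4,5}; col 4 has {2,3,4}; box has {2,3,4,6} → only 1 remains.
(6,5) = 6: row 6 has {1,2,4,5}; col 5 has {1,2,3,4,5}; box has {1,2,3,4,5} → only 6 remains.
(1,3) = 5: row 1 has {1,2,3,4}; col 3 has {1,2,3,4,6}; box has {1,2,3,4} → only 5 remains.
(1,4) = 6: row 1 has {1,2,3,4,5}; col 4 has {1,2,3,4}; box has {1,2,3,4,5} → only 6 remains.
(4,2) = 1: row 4 has {2,3,4,6}; col 2 has {4,5,6}; box has {4,5,6} → only 1 remains.
(4,4) = 5: row 4 has {1,2,3,4,6}; col 4 has {1,2,3,4,6}; box has {1,2,3,4,6} → only 5 remains.
(5,2) = 2: row 5 has {1,3,4,5,6}; col 2 has {1,4,5,6}; box has {1,4,5,6} → only 2 remains.
(6,2) = 3: row 6 has {1,2,4,5,6}; col 2 has {1,2,4,5,6}; box has {1,2,4,5,6} → only 3 remains.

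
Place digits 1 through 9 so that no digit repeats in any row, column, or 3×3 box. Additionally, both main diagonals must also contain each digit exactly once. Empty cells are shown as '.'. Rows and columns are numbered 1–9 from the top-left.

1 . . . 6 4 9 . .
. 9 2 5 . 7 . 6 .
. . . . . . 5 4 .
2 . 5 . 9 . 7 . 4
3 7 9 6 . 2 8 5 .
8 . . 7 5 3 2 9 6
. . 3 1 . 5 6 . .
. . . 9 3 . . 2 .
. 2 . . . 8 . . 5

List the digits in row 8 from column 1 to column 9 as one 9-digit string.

581936427

R2C1 = 4: row 2 has {2,5,6,7,9}; col 1 has {1,2,3,8}; box has {1,2,9} → only 4 remains.
R4C4 = 8: row 4 has {2,4,5,7,9}; col 4 has {1,5,6,7,9}; box has {2,3,5,6,7,9}; main diagonal has {1,2,3,5,6,9} → only 8 remains.
R4C6 = 1: row 4 has {2,4,5,7,8,9}; col 6 has {2,3,4,5,7,8}; box has {2,3,5,6,7,8,9}; anti-diagonal has {3,5,6,7} → only 1 remains.
R4C8 = 3: row 4 has {1,2,4,5,7,8,9}; col 8 has {2,4,5,6,9}; box has {2,4,5,6,7,8,9} → only 3 remains.
R5C5 = 4: row 5 has {2,3,5,6,7,8,9}; col 5 has {3,5,6,9}; box has {1,2,3,5,6,7,8,9}; main diagonal has {1,2,3,5,6,8,9}; anti-diagonal has {1,3,5,6,7} → only 4 remains.
R5C9 = 1: row 5 has {2,3,4,5,6,7,8,9}; col 9 has {4,5,6}; box has {2,3,4,5,6,7,8,9} → only 1 remains.
R8C2 = 8: row 8 has {2,3,9}; col 2 has {2,7,9}; box has {2,3}; anti-diagonal has {1,3,4,5,6,7} → only 8 remains.
R8C6 = 6: row 8 has {2,3,8,9}; col 6 has {1,2,3,4,5,7,8}; box has {1,3,5,8,9} → only 6 remains.
R8C9 = 7: row 8 has {2,3,6,8,9}; col 9 has {1,4,5,6}; box has {2,5,6} → only 7 remains.
R9C1 = 9: row 9 has {2,5,8}; col 1 has {1,2,3,4,8}; box has {2,3,8}; anti-diagonal has {1,3,4,5,6,7,8} → only 9 remains.
R9C4 = 4: row 9 has {2,5,8,9}; col 4 has {1,5,6,7,8,9}; box has {1,3,5,6,8,9} → only 4 remains.
R9C5 = 7: row 9 has {2,4,5,8,9}; col 5 has {3,4,5,6,9}; box has {1,3,4,5,6,8,9} → only 7 remains.
R9C8 = 1: row 9 has {2,4,5,7,8,9}; col 8 has {2,3,4,5,6,9}; box has {2,5,6,7} → only 1 remains.
R1C9 = 2: row 1 has {1,4,6,9}; col 9 has {1,4,5,6,7}; box has {4,5,6,9}; anti-diagonal has {1,3,4,5,6,7,8,9} → only 2 remains.
R3C3 = 7: row 3 has {4,5}; col 3 has {2,3,5,9}; box has {1,2,4,9}; main diagonal has {1,2,3,4,5,6,8,9} → only 7 remains.
R3C6 = 9: row 3 has {4,5,7}; col 6 has {1,2,3,4,5,6,7,8}; box has {4,5,6,7} → only 9 remains.
R4C2 = 6: row 4 has {1,2,3,4,5,7,8,9}; col 2 has {2,7,8,9}; box has {2,3,5,7,8,9} → only 6 remains.
R7C1 = 7: row 7 has {1,3,5,6}; col 1 has {1,2,3,4,8,9}; box has {2,3,8,9} → only 7 remains.
R7C2 = 4: row 7 has {1,3,5,6,7}; col 2 has {2,6,7,8,9}; box has {2,3,7,8,9} → only 4 remains.
R7C5 = 2: row 7 has {1,3,4,5,6,7}; col 5 has {3,4,5,6,7,9}; box has {1,3,4,5,6,7,8,9} → only 2 remains.
R7C8 = 8: row 7 has {1,2,3,4,5,6,7}; col 8 has {1,2,3,4,5,6,9}; box has {1,2,5,6,7} → only 8 remains.
R7C9 = 9: row 7 has {1,2,3,4,5,6,7,8}; col 9 has {1,2,4,5,6,7}; box has {1,2,5,6,7,8} → only 9 remains.
R8C1 = 5: row 8 has {2,3,6,7,8,9}; col 1 has {1,2,3,4,7,8,9}; box has {2,3,4,7,8,9} → only 5 remains.
R8C3 = 1: row 8 has {2,3,5,6,7,8,9}; col 3 has {2,3,5,7,9}; box has {2,3,4,5,7,8,9} → only 1 remains.
R8C7 = 4: row 8 has {1,2,3,5,6,7,8,9}; col 7 has {2,5,6,7,8,9}; box has {1,2,5,6,7,8,9} → only 4 remains.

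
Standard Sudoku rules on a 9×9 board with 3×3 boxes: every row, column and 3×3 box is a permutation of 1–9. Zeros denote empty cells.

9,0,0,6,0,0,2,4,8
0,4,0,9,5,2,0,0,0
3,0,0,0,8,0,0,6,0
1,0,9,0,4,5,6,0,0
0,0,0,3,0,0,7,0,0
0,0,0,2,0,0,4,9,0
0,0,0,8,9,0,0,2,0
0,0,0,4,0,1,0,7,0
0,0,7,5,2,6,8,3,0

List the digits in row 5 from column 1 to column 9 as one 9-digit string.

684319752

r2c8 = 1: row 2 has {2,4,5,9}; col 8 has {2,3,4,6,7,9}; box has {2,4,6,8} → only 1 remains.
r4c4 = 7: row 4 has {1,4,5,6,9}; col 4 has {2,3,4,5,6,8,9}; box has {2,3,4,5} → only 7 remains.
r4c8 = 8: row 4 has {1,4,5,6,7,9}; col 8 has {1,2,3,4,6,7,9}; box has {4,6,7,9} → only 8 remains.
r5c8 = 5: row 5 has {3,7}; col 8 has {1,2,3,4,6,7,8,9}; box has {4,6,7,8,9} → only 5 remains.
r6c6 = 8: row 6 has {2,4,9}; col 6 has {1,2,5,6}; box has {2,3,4,5,7} → only 8 remains.
r8c5 = 3: row 8 has {1,4,7}; col 5 has {2,4,5,8,9}; box has {1,2,4,5,6,8,9} → only 3 remains.
r9c1 = 4: row 9 has {2,3,5,6,7,8}; col 1 has {1,3,9}; box has {7} → only 4 remains.
r2c7 = 3: row 2 has {1,2,4,5,9}; col 7 has {2,4,6,7,8}; box has {1,2,4,6,8} → only 3 remains.
r2c9 = 7: row 2 has {1,2,3,4,5,9}; col 9 has {8}; box has {1,2,3,4,6,8} → only 7 remains.
r3c4 = 1: row 3 has {3,6,8}; col 4 has {2,3,4,5,6,7,8,9}; box has {2,5,6,8,9} → only 1 remains.
r5c6 = 9: row 5 has {3,5,7}; col 6 has {1,2,5,6,8}; box has {2,3,4,5,7,8} → only 9 remains.
r7c6 = 7: row 7 has {2,8,9}; col 6 has {1,2,5,6,8,9}; box has {1,2,3,4,5,6,8,9} → only 7 remains.
r1c5 = 7: row 1 has {2,4,6,8,9}; col 5 has {2,3,4,5,8,9}; box has {1,2,5,6,8,9} → only 7 remains.
r1c6 = 3: row 1 has {2,4,6,7,8,9}; col 6 has {1,2,5,6,7,8,9}; box has {1,2,5,6,7,8,9} → only 3 remains.
r3c6 = 4: row 3 has {1,3,6,8}; col 6 has {1,2,3,5,6,7,8,9}; box has {1,2,3,5,6,7,8,9} → only 4 remains.
r3c2 = 7: in row 3, 7 can only go here (every other open cell in that row sees a 7).
r3c3 = 2: in row 3, 2 can only go here (every other open cell in that row sees a 2).
r5c3 = 4: in row 5, 4 can only go here (every other open cell in that row sees a 4).
r6c1 = 7: in row 6, 7 can only go here (every other open cell in that row sees a 7).
r7c9 = 4: in row 7, 4 can only go here (every other open cell in that row sees a 4).
r7c7 = 1: in column 7, 1 can only go here (every other open cell in that column sees a 1).
r9c9 = 9: row 9 has {2,3,4,5,6,7,8}; col 9 has {4,7,8}; box has {1,2,3,4,7,8} → only 9 remains.
r3c9 = 5: row 3 has {1,2,3,4,6,7,8}; col 9 has {4,7,8,9}; box has {1,2,3,4,6,7,8} → only 5 remains.
r8c7 = 5: row 8 has {1,3,4,7}; col 7 has {1,2,3,4,6,7,8}; box has {1,2,3,4,7,8,9} → only 5 remains.
r8c9 = 6: row 8 has {1,3,4,5,7}; col 9 has {4,5,7,8,9}; box has {1,2,3,4,5,7,8,9} → only 6 remains.
r9c2 = 1: row 9 has {2,3,4,5,6,7,8,9}; col 2 has {4,7}; box has {4,7} → only 1 remains.
r1c2 = 5: row 1 has {2,3,4,6,7,8,9}; col 2 has {1,4,7}; box has {2,3,4,7,9} → only 5 remains.
r1c3 = 1: row 1 has {2,3,4,5,6,7,8,9}; col 3 has {2,4,7,9}; box has {2,3,4,5,7,9} → only 1 remains.
r3c7 = 9: row 3 has {1,2,3,4,5,6,7,8}; col 7 has {1,2,3,4,5,6,7,8}; box has {1,2,3,4,5,6,7,8} → only 9 remains.
r8c3 = 8: row 8 has {1,3,4,5,6,7}; col 3 has {1,2,4,7,9}; box has {1,4,7} → only 8 remains.
r2c3 = 6: row 2 has {1,2,3,4,5,7,9}; col 3 has {1,2,4,7,8,9}; box has {1,2,3,4,5,7,9} → only 6 remains.
r8c1 = 2: row 8 has {1,3,4,5,6,7,8}; col 1 has {1,3,4,7,9}; box has {1,4,7,8} → only 2 remains.
r8c2 = 9: row 8 has {1,2,3,4,5,6,7,8}; col 2 has {1,4,5,7}; box has {1,2,4,7,8} → only 9 remains.
r2c1 = 8: row 2 has {1,2,3,4,5,6,7,9}; col 1 has {1,2,3,4,7,9}; box has {1,2,3,4,5,6,7,9} → only 8 remains.
r5c1 = 6: row 5 has {3,4,5,7,9}; col 1 has {1,2,3,4,7,8,9}; box has {1,4,7,9} → only 6 remains.
r5c5 = 1: row 5 has {3,4,5,6,7,9}; col 5 has {2,3,4,5,7,8,9}; box has {2,3,4,5,7,8,9} → only 1 remains.
r5c9 = 2: row 5 has {1,3,4,5,6,7,9}; col 9 has {4,5,6,7,8,9}; box has {4,5,6,7,8,9} → only 2 remains.
r6c2 = 3: row 6 has {2,4,7,8,9}; col 2 has {1,4,5,7,9}; box has {1,4,6,7,9} → only 3 remains.
r6c3 = 5: row 6 has {2,3,4,7,8,9}; col 3 has {1,2,4,6,7,8,9}; box has {1,3,4,6,7,9} → only 5 remains.
r6c5 = 6: row 6 has {2,3,4,5,7,8,9}; col 5 has {1,2,3,4,5,7,8,9}; box has {1,2,3,4,5,7,8,9} → only 6 remains.
r6c9 = 1: row 6 has {2,3,4,5,6,7,8,9}; col 9 has {2,4,5,6,7,8,9}; box has {2,4,5,6,7,8,9} → only 1 remains.
r7c1 = 5: row 7 has {1,2,4,7,8,9}; col 1 has {1,2,3,4,6,7,8,9}; box has {1,2,4,7,8,9} → only 5 remains.
r7c2 = 6: row 7 has {1,2,4,5,7,8,9}; col 2 has {1,3,4,5,7,9}; box has {1,2,4,5,7,8,9} → only 6 remains.
r7c3 = 3: row 7 has {1,2,4,5,6,7,8,9}; col 3 has {1,2,4,5,6,7,8,9}; box has {1,2,4,5,6,7,8,9} → only 3 remains.
r4c2 = 2: row 4 has {1,4,5,6,7,8,9}; col 2 has {1,3,4,5,6,7,9}; box has {1,3,4,5,6,7,9} → only 2 remains.
r4c9 = 3: row 4 has {1,2,4,5,6,7,8,9}; col 9 has {1,2,4,5,6,7,8,9}; box has {1,2,4,5,6,7,8,9} → only 3 remains.
r5c2 = 8: row 5 has {1,2,3,4,5,6,7,9}; col 2 has {1,2,3,4,5,6,7,9}; box has {1,2,3,4,5,6,7,9} → only 8 remains.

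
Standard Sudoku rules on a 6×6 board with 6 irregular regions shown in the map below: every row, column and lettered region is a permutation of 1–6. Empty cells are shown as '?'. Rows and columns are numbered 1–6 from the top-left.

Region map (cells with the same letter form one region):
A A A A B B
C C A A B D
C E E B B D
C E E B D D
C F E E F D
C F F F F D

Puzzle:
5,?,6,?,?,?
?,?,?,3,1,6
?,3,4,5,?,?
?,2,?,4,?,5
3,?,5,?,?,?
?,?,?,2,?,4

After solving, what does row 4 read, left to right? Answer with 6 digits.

621435

r1c4 = 1: row 1 has {5,6}; col 4 has {2,3,4,5}; region has {3,5,6} → only 1 remains.
r2c3 = 2: row 2 has {1,3,6}; col 3 has {4,5,6}; region has {1,3,5,6} → only 2 remains.
r4c3 = 1: row 4 has {2,4,5}; col 3 has {2,4,5,6}; region has {2,3,4,5} → only 1 remains.
r4c5 = 3: row 4 has {1,2,4,5}; col 5 has {1}; region has {4,5,6} → only 3 remains.
r5c4 = 6: row 5 has {3,5}; col 4 has {1,2,3,4,5}; region has {1,2,3,4,5} → only 6 remains.
r5c5 = 4: row 5 has {3,5,6}; col 5 has {1,3}; region has {2} → only 4 remains.
r6c3 = 3: row 6 has {2,4}; col 3 has {1,2,4,5,6}; region has {2,4} → only 3 remains.
r1c2 = 4: row 1 has {1,5,6}; col 2 has {2,3}; region has {1,2,3,5,6} → only 4 remains.
r1c5 = 2: row 1 has {1,4,5,6}; col 5 has {1,3,4}; region has {1,4,5} → only 2 remains.
r1c6 = 3: row 1 has {1,2,4,5,6}; col 6 has {4,5,6}; region has {1,2,4,5} → only 3 remains.
r2c1 = 4: row 2 has {1,2,3,6}; col 1 has {3,5}; region has {3} → only 4 remains.
r2c2 = 5: row 2 has {1,2,3,4,6}; col 2 has {2,3,4}; region has {3,4} → only 5 remains.
r3c5 = 6: row 3 has {3,4,5}; col 5 has {1,2,3,4}; region has {1,2,3,4,5} → only 6 remains.
r4c1 = 6: row 4 has {1,2,3,4,5}; col 1 has {3,4,5}; region has {3,4,5} → only 6 remains.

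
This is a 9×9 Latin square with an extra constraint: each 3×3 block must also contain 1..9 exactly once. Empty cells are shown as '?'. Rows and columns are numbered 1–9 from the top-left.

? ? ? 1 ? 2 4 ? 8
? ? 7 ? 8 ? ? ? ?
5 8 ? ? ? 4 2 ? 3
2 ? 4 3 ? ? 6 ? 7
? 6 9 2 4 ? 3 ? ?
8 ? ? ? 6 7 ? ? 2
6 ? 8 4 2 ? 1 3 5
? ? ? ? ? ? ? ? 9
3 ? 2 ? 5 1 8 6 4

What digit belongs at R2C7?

9

R1C1 = 9 (sole candidate).
R1C2 = 3 (sole candidate).
R1C3 = 6 (sole candidate).
R1C5 = 7 (sole candidate).
R1C8 = 5 (sole candidate).
R2C7 = 9: row 2 has {7,8}; col 7 has {1,2,3,4,6,8}; box has {2,3,4,5,8} → only 9 remains.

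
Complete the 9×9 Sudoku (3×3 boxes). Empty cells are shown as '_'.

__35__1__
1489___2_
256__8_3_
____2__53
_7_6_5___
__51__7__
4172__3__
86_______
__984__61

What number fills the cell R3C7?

9

R1C2 = 9: row 1 has {1,3,5}; col 2 has {1,4,5,6,7}; box has {1,2,3,4,5,6,8} → only 9 remains.
R4C2 = 8: row 4 has {2,3,5}; col 2 has {1,4,5,6,7,9}; box has {5,7} → only 8 remains.
R8C3 = 2: row 8 has {6,8}; col 3 has {3,5,6,7,8,9}; box has {1,4,6,7,8,9} → only 2 remains.
R9C2 = 3: row 9 has {1,4,6,8,9}; col 2 has {1,4,5,6,7,8,9}; box has {1,2,4,6,7,8,9} → only 3 remains.
R9C6 = 7: row 9 has {1,3,4,6,8,9}; col 6 has {5,8}; box has {2,4,8} → only 7 remains.
R1C1 = 7: row 1 has {1,3,5,9}; col 1 has {1,2,4,8}; box has {1,2,3,4,5,6,8,9} → only 7 remains.
R1C5 = 6: row 1 has {1,3,5,7,9}; col 5 has {2,4}; box has {5,8,9} → only 6 remains.
R2C6 = 3: row 2 has {1,2,4,8,9}; col 6 has {5,7,8}; box has {5,6,8,9} → only 3 remains.
R6C2 = 2: row 6 has {1,5,7}; col 2 has {1,3,4,5,6,7,8,9}; box has {5,7,8} → only 2 remains.
R8C4 = 3: row 8 has {2,6,8}; col 4 has {1,2,5,6,8,9}; box has {2,4,7,8} → only 3 remains.
R9C1 = 5: row 9 has {1,3,4,6,7,8,9}; col 1 has {1,2,4,7,8}; box has {1,2,3,4,6,7,8,9} → only 5 remains.
R9C7 = 2: row 9 has {1,3,4,5,6,7,8,9}; col 7 has {1,3,7}; box has {1,3,6} → only 2 remains.
R2C5 = 7: row 2 has {1,2,3,4,8,9}; col 5 has {2,4,6}; box has {3,5,6,8,9} → only 7 remains.
R3C4 = 4: row 3 has {2,3,5,6,8}; col 4 has {1,2,3,5,6,8,9}; box has {3,5,6,7,8,9} → only 4 remains.
R3C5 = 1: row 3 has {2,3,4,5,6,8}; col 5 has {2,4,6,7}; box has {3,4,5,6,7,8,9} → only 1 remains.
R3C7 = 9: row 3 has {1,2,3,4,5,6,8}; col 7 has {1,2,3,7}; box has {1,2,3} → only 9 remains.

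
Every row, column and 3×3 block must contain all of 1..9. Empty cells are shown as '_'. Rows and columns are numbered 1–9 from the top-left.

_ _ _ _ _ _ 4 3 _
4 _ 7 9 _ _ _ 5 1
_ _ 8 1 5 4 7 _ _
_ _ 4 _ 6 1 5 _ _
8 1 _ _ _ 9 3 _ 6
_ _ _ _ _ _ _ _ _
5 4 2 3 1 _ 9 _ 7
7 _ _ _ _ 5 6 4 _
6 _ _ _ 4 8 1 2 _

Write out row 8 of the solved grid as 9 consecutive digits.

781295643

r5c3 = 5: row 5 has {1,3,6,8,9}; col 3 has {2,4,7,8}; box has {1,4,8} → only 5 remains.
r5c8 = 7: row 5 has {1,3,5,6,8,9}; col 8 has {2,3,4,5}; box has {3,5,6} → only 7 remains.
r7c6 = 6: row 7 has {1,2,3,4,5,7,9}; col 6 has {1,4,5,8,9}; box has {1,3,4,5,8} → only 6 remains.
r7c8 = 8: row 7 has {1,2,3,4,5,6,7,9}; col 8 has {2,3,4,5,7}; box has {1,2,4,6,7,9} → only 8 remains.
r8c4 = 2: row 8 has {4,5,6,7}; col 4 has {1,3,9}; box has {1,3,4,5,6,8} → only 2 remains.
r8c5 = 9: row 8 has {2,4,5,6,7}; col 5 has {1,4,5,6}; box has {1,2,3,4,5,6,8} → only 9 remains.
r8c9 = 3: row 8 has {2,4,5,6,7,9}; col 9 has {1,6,7}; box has {1,2,4,6,7,8,9} → only 3 remains.
r9c4 = 7: row 9 has {1,2,4,6,8}; col 4 has {1,2,3,9}; box has {1,2,3,4,5,6,8,9} → only 7 remains.
r9c9 = 5: row 9 has {1,2,4,6,7,8}; col 9 has {1,3,6,7}; box has {1,2,3,4,6,7,8,9} → only 5 remains.
r4c4 = 8: row 4 has {1,4,5,6}; col 4 has {1,2,3,7,9}; box has {1,6,9} → only 8 remains.
r4c8 = 9: row 4 has {1,4,5,6,8}; col 8 has {2,3,4,5,7,8}; box has {3,5,6,7} → only 9 remains.
r4c9 = 2: row 4 has {1,4,5,6,8,9}; col 9 has {1,3,5,6,7}; box has {3,5,6,7,9} → only 2 remains.
r5c4 = 4: row 5 has {1,3,5,6,7,8,9}; col 4 has {1,2,3,7,8,9}; box has {1,6,8,9} → only 4 remains.
r5c5 = 2: row 5 has {1,3,4,5,6,7,8,9}; col 5 has {1,4,5,6,9}; box has {1,4,6,8,9} → only 2 remains.
r6c4 = 5: row 6 has {}; col 4 has {1,2,3,4,7,8,9}; box has {1,2,4,6,8,9} → only 5 remains.
r6c7 = 8: row 6 has {5}; col 7 has {1,3,4,5,6,7,9}; box has {2,3,5,6,7,9} → only 8 remains.
r6c8 = 1: row 6 has {5,8}; col 8 has {2,3,4,5,7,8,9}; box has {2,3,5,6,7,8,9} → only 1 remains.
r6c9 = 4: row 6 has {1,5,8}; col 9 has {1,2,3,5,6,7}; box has {1,2,3,5,6,7,8,9} → only 4 remains.
r8c2 = 8: row 8 has {2,3,4,5,6,7,9}; col 2 has {1,4}; box has {2,4,5,6,7} → only 8 remains.
r8c3 = 1: row 8 has {2,3,4,5,6,7,8,9}; col 3 has {2,4,5,7,8}; box has {2,4,5,6,7,8} → only 1 remains.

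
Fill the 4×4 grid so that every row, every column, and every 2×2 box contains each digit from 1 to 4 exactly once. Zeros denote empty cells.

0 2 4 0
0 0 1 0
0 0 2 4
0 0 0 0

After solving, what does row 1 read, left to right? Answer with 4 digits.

1243

R1C4 = 3: row 1 has {2,4}; col 4 has {4}; box has {1,4} → only 3 remains.
R2C4 = 2 (sole candidate).
R4C3 = 3 (sole candidate).
R4C4 = 1 (sole candidate).
R1C1 = 1: row 1 has {2,3,4}; col 1 has {}; box has {2} → only 1 remains.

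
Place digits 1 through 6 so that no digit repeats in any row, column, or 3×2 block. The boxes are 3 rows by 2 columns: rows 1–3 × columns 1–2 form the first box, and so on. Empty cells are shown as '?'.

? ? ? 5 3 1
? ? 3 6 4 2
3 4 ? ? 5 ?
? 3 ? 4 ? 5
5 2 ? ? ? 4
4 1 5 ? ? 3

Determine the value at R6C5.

R1C2 = 6 (sole candidate).
R2C1 = 1 (sole candidate).
R2C2 = 5 (sole candidate).
R3C6 = 6 (sole candidate).
R4C1 = 6 (sole candidate).
R6C4 = 2 (sole candidate).
R6C5 = 6: row 6 has {1,2,3,4,5}; col 5 has {3,4,5}; box has {3,4,5} → only 6 remains.

6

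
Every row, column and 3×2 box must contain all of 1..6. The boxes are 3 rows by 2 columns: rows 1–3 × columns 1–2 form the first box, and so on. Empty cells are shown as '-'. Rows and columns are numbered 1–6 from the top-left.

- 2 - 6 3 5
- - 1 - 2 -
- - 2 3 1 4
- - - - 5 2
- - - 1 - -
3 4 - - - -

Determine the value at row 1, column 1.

row 1, column 3 = 4: row 1 has {2,3,5,6}; col 3 has {1,2}; box has {1,2,3,6} → only 4 remains.
row 2, column 4 = 5: row 2 has {1,2}; col 4 has {1,3,6}; box has {1,2,3,4,6} → only 5 remains.
row 2, column 6 = 6: row 2 has {1,2,5}; col 6 has {2,4,5}; box has {1,2,3,4,5} → only 6 remains.
row 4, column 4 = 4: row 4 has {2,5}; col 4 has {1,3,5,6}; box has {1} → only 4 remains.
row 5, column 6 = 3: row 5 has {1}; col 6 has {2,4,5,6}; box has {2,5} → only 3 remains.
row 6, column 4 = 2: row 6 has {3,4}; col 4 has {1,3,4,5,6}; box has {1,4} → only 2 remains.
row 6, column 5 = 6: row 6 has {2,3,4}; col 5 has {1,2,3,5}; box has {2,3,5} → only 6 remains.
row 6, column 6 = 1: row 6 has {2,3,4,6}; col 6 has {2,3,4,5,6}; box has {2,3,5,6} → only 1 remains.
row 1, column 1 = 1: row 1 has {2,3,4,5,6}; col 1 has {3}; box has {2} → only 1 remains.

1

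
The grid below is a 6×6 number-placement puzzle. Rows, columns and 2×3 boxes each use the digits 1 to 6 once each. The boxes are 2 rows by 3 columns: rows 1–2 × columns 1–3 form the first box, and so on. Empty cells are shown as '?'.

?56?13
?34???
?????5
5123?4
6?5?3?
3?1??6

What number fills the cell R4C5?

6

R1C1 = 2: row 1 has {1,3,5,6}; col 1 has {3,5,6}; box has {3,4,5,6} → only 2 remains.
R1C4 = 4: row 1 has {1,2,3,5,6}; col 4 has {3}; box has {1,3} → only 4 remains.
R2C1 = 1: row 2 has {3,4}; col 1 has {2,3,5,6}; box has {2,3,4,5,6} → only 1 remains.
R2C6 = 2: row 2 has {1,3,4}; col 6 has {3,4,5,6}; box has {1,3,4} → only 2 remains.
R3C1 = 4: row 3 has {5}; col 1 has {1,2,3,5,6}; box has {1,2,5} → only 4 remains.
R3C2 = 6: row 3 has {4,5}; col 2 has {1,3,5}; box has {1,2,4,5} → only 6 remains.
R3C3 = 3: row 3 has {4,5,6}; col 3 has {1,2,4,5,6}; box has {1,2,4,5,6} → only 3 remains.
R3C5 = 2: row 3 has {3,4,5,6}; col 5 has {1,3}; box has {3,4,5} → only 2 remains.
R4C5 = 6: row 4 has {1,2,3,4,5}; col 5 has {1,2,3}; box has {2,3,4,5} → only 6 remains.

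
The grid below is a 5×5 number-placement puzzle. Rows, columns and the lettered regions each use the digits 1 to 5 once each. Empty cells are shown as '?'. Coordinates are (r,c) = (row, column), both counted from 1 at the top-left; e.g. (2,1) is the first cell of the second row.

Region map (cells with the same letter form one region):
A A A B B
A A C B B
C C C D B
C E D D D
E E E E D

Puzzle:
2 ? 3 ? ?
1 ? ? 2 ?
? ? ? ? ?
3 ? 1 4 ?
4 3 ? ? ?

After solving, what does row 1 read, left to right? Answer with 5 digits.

24351

(3,1) = 5: row 3 has {}; col 1 has {1,2,3,4}; region has {3} → only 5 remains.
(3,4) = 3: row 3 has {5}; col 4 has {2,4}; region has {1,4} → only 3 remains.
(2,3) = 4: row 2 has {1,2}; col 3 has {1,3}; region has {3,5} → only 4 remains.
(3,3) = 2: row 3 has {3,5}; col 3 has {1,3,4}; region has {3,4,5} → only 2 remains.
(5,3) = 5: row 5 has {3,4}; col 3 has {1,2,3,4}; region has {3,4} → only 5 remains.
(5,4) = 1: row 5 has {3,4,5}; col 4 has {2,3,4}; region has {3,4,5} → only 1 remains.
(5,5) = 2: row 5 has {1,3,4,5}; col 5 has {}; region has {1,3,4} → only 2 remains.
(1,4) = 5: row 1 has {2,3}; col 4 has {1,2,3,4}; region has {2} → only 5 remains.
(2,2) = 5: row 2 has {1,2,4}; col 2 has {3}; region has {1,2,3} → only 5 remains.
(2,5) = 3: row 2 has {1,2,4,5}; col 5 has {2}; region has {2,5} → only 3 remains.
(3,2) = 1: row 3 has {2,3,5}; col 2 has {3,5}; region has {2,3,4,5} → only 1 remains.
(3,5) = 4: row 3 has {1,2,3,5}; col 5 has {2,3}; region has {2,3,5} → only 4 remains.
(4,2) = 2: row 4 has {1,3,4}; col 2 has {1,3,5}; region has {1,3,4,5} → only 2 remains.
(4,5) = 5: row 4 has {1,2,3,4}; col 5 has {2,3,4}; region has {1,2,3,4} → only 5 remains.
(1,2) = 4: row 1 has {2,3,5}; col 2 has {1,2,3,5}; region has {1,2,3,5} → only 4 remains.
(1,5) = 1: row 1 has {2,3,4,5}; col 5 has {2,3,4,5}; region has {2,3,4,5} → only 1 remains.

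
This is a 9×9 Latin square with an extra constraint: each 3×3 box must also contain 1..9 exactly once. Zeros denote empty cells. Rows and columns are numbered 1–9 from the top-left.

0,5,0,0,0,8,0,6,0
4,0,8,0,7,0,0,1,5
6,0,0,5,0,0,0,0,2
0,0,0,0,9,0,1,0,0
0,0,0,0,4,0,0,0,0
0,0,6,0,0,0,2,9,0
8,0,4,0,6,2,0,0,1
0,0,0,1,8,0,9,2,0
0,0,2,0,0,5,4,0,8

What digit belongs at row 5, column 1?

9

row 2, column 7 = 3: row 2 has {1,4,5,7,8}; col 7 has {1,2,4,9}; box has {1,2,5,6} → only 3 remains.
row 9, column 5 = 3: row 9 has {2,4,5,8}; col 5 has {4,6,7,8,9}; box has {1,2,5,6,8} → only 3 remains.
row 9, column 8 = 7: row 9 has {2,3,4,5,8}; col 8 has {1,2,6,9}; box has {1,2,4,8,9} → only 7 remains.
row 1, column 7 = 7: row 1 has {5,6,8}; col 7 has {1,2,3,4,9}; box has {1,2,3,5,6} → only 7 remains.
row 3, column 5 = 1: row 3 has {2,5,6}; col 5 has {3,4,6,7,8,9}; box has {5,7,8} → only 1 remains.
row 3, column 7 = 8: row 3 has {1,2,5,6}; col 7 has {1,2,3,4,7,9}; box has {1,2,3,5,6,7} → only 8 remains.
row 3, column 8 = 4: row 3 has {1,2,5,6,8}; col 8 has {1,2,6,7,9}; box has {1,2,3,5,6,7,8} → only 4 remains.
row 6, column 5 = 5: row 6 has {2,6,9}; col 5 has {1,3,4,6,7,8,9}; box has {4,9} → only 5 remains.
row 7, column 7 = 5: row 7 has {1,2,4,6,8}; col 7 has {1,2,3,4,7,8,9}; box has {1,2,4,7,8,9} → only 5 remains.
row 7, column 8 = 3: row 7 has {1,2,4,5,6,8}; col 8 has {1,2,4,6,7,9}; box has {1,2,4,5,7,8,9} → only 3 remains.
row 8, column 9 = 6: row 8 has {1,2,8,9}; col 9 has {1,2,5,8}; box has {1,2,3,4,5,7,8,9} → only 6 remains.
row 9, column 4 = 9: row 9 has {2,3,4,5,7,8}; col 4 has {1,5}; box has {1,2,3,5,6,8} → only 9 remains.
row 1, column 5 = 2: row 1 has {5,6,7,8}; col 5 has {1,3,4,5,6,7,8,9}; box has {1,5,7,8} → only 2 remains.
row 1, column 9 = 9: row 1 has {2,5,6,7,8}; col 9 has {1,2,5,6,8}; box has {1,2,3,4,5,6,7,8} → only 9 remains.
row 2, column 4 = 6: row 2 has {1,3,4,5,7,8}; col 4 has {1,5,9}; box has {1,2,5,7,8} → only 6 remains.
row 2, column 6 = 9: row 2 has {1,3,4,5,6,7,8}; col 6 has {2,5,8}; box has {1,2,5,6,7,8} → only 9 remains.
row 3, column 6 = 3: row 3 has {1,2,4,5,6,8}; col 6 has {2,5,8,9}; box has {1,2,5,6,7,8,9} → only 3 remains.
row 5, column 7 = 6: row 5 has {4}; col 7 has {1,2,3,4,5,7,8,9}; box has {1,2,9} → only 6 remains.
row 7, column 4 = 7: row 7 has {1,2,3,4,5,6,8}; col 4 has {1,5,6,9}; box has {1,2,3,5,6,8,9} → only 7 remains.
row 8, column 6 = 4: row 8 has {1,2,6,8,9}; col 6 has {2,3,5,8,9}; box has {1,2,3,5,6,7,8,9} → only 4 remains.
row 9, column 1 = 1: row 9 has {2,3,4,5,7,8,9}; col 1 has {4,6,8}; box has {2,4,8} → only 1 remains.
row 9, column 2 = 6: row 9 has {1,2,3,4,5,7,8,9}; col 2 has {5}; box has {1,2,4,8} → only 6 remains.
row 1, column 1 = 3: row 1 has {2,5,6,7,8,9}; col 1 has {1,4,6,8}; box has {4,5,6,8} → only 3 remains.
row 1, column 3 = 1: row 1 has {2,3,5,6,7,8,9}; col 3 has {2,4,6,8}; box has {3,4,5,6,8} → only 1 remains.
row 1, column 4 = 4: row 1 has {1,2,3,5,6,7,8,9}; col 4 has {1,5,6,7,9}; box has {1,2,3,5,6,7,8,9} → only 4 remains.
row 2, column 2 = 2: row 2 has {1,3,4,5,6,7,8,9}; col 2 has {5,6}; box has {1,3,4,5,6,8} → only 2 remains.
row 6, column 1 = 7: row 6 has {2,5,6,9}; col 1 has {1,3,4,6,8}; box has {6} → only 7 remains.
row 6, column 6 = 1: row 6 has {2,5,6,7,9}; col 6 has {2,3,4,5,8,9}; box has {4,5,9} → only 1 remains.
row 7, column 2 = 9: row 7 has {1,2,3,4,5,6,7,8}; col 2 has {2,5,6}; box has {1,2,4,6,8} → only 9 remains.
row 8, column 1 = 5: row 8 has {1,2,4,6,8,9}; col 1 has {1,3,4,6,7,8}; box has {1,2,4,6,8,9} → only 5 remains.
row 3, column 2 = 7: row 3 has {1,2,3,4,5,6,8}; col 2 has {2,5,6,9}; box has {1,2,3,4,5,6,8} → only 7 remains.
row 3, column 3 = 9: row 3 has {1,2,3,4,5,6,7,8}; col 3 has {1,2,4,6,8}; box has {1,2,3,4,5,6,7,8} → only 9 remains.
row 4, column 1 = 2: row 4 has {1,9}; col 1 has {1,3,4,5,6,7,8}; box has {6,7} → only 2 remains.
row 5, column 1 = 9: row 5 has {4,6}; col 1 has {1,2,3,4,5,6,7,8}; box has {2,6,7} → only 9 remains.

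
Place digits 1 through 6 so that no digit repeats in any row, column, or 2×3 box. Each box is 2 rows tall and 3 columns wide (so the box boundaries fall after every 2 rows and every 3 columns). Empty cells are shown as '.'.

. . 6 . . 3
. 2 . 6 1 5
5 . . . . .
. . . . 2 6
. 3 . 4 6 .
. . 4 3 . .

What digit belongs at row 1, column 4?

row 1, column 4 = 2: row 1 has {3,6}; col 4 has {3,4,6}; box has {1,3,5,6} → only 2 remains.

2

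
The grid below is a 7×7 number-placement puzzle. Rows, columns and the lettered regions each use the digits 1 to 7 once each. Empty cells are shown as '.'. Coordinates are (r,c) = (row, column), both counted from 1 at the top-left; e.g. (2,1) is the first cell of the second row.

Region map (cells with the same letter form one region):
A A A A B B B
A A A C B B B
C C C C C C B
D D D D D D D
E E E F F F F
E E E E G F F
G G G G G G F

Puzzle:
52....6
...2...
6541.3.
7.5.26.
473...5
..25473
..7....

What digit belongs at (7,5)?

(1,3) = 1 (sole candidate).
(1,6) = 4 (sole candidate).
(2,1) = 3 (sole candidate).
(2,3) = 6 (sole candidate).
(3,5) = 7 (sole candidate).
(3,7) = 2 (sole candidate).
(5,4) = 6 (sole candidate).
(5,5) = 1 (sole candidate).
(5,6) = 2 (sole candidate).
(6,1) = 1 (sole candidate).
(6,2) = 6 (sole candidate).
(7,1) = 2 (sole candidate).
(7,4) = 3 (sole candidate).
(7,7) = 4 (sole candidate).
(1,4) = 7 (sole candidate).
(1,5) = 3 (sole candidate).
(2,2) = 4 (sole candidate).
(2,5) = 5 (sole candidate).
(2,6) = 1 (sole candidate).
(2,7) = 7 (sole candidate).
(4,4) = 4 (sole candidate).
(4,7) = 1 (sole candidate).
(7,2) = 1 (sole candidate).
(7,5) = 6: row 7 has {1,2,3,4,7}; col 5 has {1,2,3,4,5,7}; region has {1,2,3,4,7} → only 6 remains.

6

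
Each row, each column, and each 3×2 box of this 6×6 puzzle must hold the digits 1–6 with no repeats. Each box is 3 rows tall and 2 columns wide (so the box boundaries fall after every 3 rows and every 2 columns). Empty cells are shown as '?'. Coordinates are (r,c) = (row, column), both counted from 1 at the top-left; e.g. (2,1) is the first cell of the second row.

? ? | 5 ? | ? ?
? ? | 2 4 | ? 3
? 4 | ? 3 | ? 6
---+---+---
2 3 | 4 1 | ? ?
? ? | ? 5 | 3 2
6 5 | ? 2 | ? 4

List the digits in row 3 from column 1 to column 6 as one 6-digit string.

541326

(1,4) = 6 (sole candidate).
(1,6) = 1 (sole candidate).
(2,5) = 5 (sole candidate).
(3,3) = 1: row 3 has {3,4,6}; col 3 has {2,4,5}; box has {2,3,4,5,6} → only 1 remains.
(3,5) = 2: row 3 has {1,3,4,6}; col 5 has {3,5}; box has {1,3,5,6} → only 2 remains.
(4,5) = 6 (sole candidate).
(4,6) = 5 (sole candidate).
(5,2) = 1 (sole candidate).
(5,3) = 6 (sole candidate).
(6,3) = 3 (sole candidate).
(6,5) = 1 (sole candidate).
(1,1) = 3 (sole candidate).
(1,2) = 2 (sole candidate).
(1,5) = 4 (sole candidate).
(2,1) = 1 (sole candidate).
(2,2) = 6 (sole candidate).
(3,1) = 5: row 3 has {1,2,3,4,6}; col 1 has {1,2,3,6}; box has {1,2,3,4,6} → only 5 remains.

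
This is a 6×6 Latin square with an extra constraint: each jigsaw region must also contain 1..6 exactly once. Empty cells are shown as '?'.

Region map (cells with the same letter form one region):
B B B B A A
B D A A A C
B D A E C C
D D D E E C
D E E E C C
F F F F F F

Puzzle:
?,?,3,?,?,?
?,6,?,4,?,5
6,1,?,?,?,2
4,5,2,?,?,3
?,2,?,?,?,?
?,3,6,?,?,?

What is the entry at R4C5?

R1C2 = 4 (sole candidate).
R2C3 = 1 (sole candidate).
R3C3 = 5 (sole candidate).
R3C4 = 3 (sole candidate).
R3C5 = 4 (sole candidate).
R5C1 = 3 (sole candidate).
R5C3 = 4 (sole candidate).
R1C6 = 6 (sole candidate).
R2C1 = 2 (sole candidate).
R2C5 = 3 (sole candidate).
R5C6 = 1 (sole candidate).
R6C6 = 4 (sole candidate).
R1C5 = 2 (sole candidate).
R5C5 = 6 (sole candidate).
R4C5 = 1: row 4 has {2,3,4,5}; col 5 has {2,3,4,6}; region has {2,3,4} → only 1 remains.

1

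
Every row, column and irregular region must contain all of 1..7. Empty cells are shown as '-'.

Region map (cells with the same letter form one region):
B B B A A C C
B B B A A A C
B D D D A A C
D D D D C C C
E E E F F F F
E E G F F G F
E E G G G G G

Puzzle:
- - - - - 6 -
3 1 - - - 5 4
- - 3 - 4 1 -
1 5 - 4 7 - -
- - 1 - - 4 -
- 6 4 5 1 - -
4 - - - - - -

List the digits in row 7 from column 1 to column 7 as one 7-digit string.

row 1, column 7 = 1 (hidden single in row 1).
row 1, column 2 = 4 (hidden single in row 1).
row 4, column 3 = 6 (hidden single in row 4).
row 3, column 1 = 6 (hidden single in row 3).
row 3, column 7 = 5 (hidden single in row 3).
row 5, column 1 = 5 (hidden single in row 5).
row 1, column 3 = 5 (hidden single in row 1).
row 7, column 4 = 1: in row 7, 1 can only go here (every other open cell in that row sees a 1).
row 7, column 5 = 5: in row 7, 5 can only go here (every other open cell in that row sees a 5).
row 7, column 7 = 6: in row 7, 6 can only go here (every other open cell in that row sees a 6).
Singles propagation stalls; row 7, column 3 is still open with candidates {2,7}.
  Try row 7, column 3 = 7: then column 6 has no cell left for 7 — contradiction.
So row 7, column 3 = 2.
row 2, column 3 = 7 (sole candidate).
row 1, column 1 = 2 (sole candidate).
row 1, column 5 = 3 (sole candidate).
row 6, column 1 = 7 (sole candidate).
row 6, column 6 = 3 (sole candidate).
row 6, column 7 = 2 (sole candidate).
row 7, column 2 = 3: row 7 has {1,2,4,5,6}; col 2 has {1,4,5,6}; region has {1,4,5,6,7} → only 3 remains.
row 7, column 6 = 7: row 7 has {1,2,3,4,5,6}; col 6 has {1,3,4,5,6}; region has {1,2,3,4,5,6} → only 7 remains.

4321576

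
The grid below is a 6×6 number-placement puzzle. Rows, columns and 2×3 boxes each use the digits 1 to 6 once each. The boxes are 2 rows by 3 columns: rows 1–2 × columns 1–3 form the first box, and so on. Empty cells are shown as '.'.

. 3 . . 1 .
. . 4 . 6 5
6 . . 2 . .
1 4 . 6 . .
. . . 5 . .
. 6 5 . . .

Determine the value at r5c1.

r1c4 = 4 (sole candidate).
r1c6 = 2 (sole candidate).
r2c1 = 2 (sole candidate).
r2c2 = 1 (sole candidate).
r2c4 = 3 (sole candidate).
r3c2 = 5 (sole candidate).
r3c3 = 3 (sole candidate).
r3c5 = 4 (sole candidate).
r3c6 = 1 (sole candidate).
r4c3 = 2 (sole candidate).
r4c6 = 3 (sole candidate).
r5c2 = 2 (sole candidate).
r5c3 = 1 (sole candidate).
r5c5 = 3 (sole candidate).
r6c4 = 1 (sole candidate).
r6c5 = 2 (sole candidate).
r6c6 = 4 (sole candidate).
r1c1 = 5 (sole candidate).
r1c3 = 6 (sole candidate).
r4c5 = 5 (sole candidate).
r5c1 = 4: row 5 has {1,2,3,5}; col 1 has {1,2,5,6}; box has {1,2,5,6} → only 4 remains.

4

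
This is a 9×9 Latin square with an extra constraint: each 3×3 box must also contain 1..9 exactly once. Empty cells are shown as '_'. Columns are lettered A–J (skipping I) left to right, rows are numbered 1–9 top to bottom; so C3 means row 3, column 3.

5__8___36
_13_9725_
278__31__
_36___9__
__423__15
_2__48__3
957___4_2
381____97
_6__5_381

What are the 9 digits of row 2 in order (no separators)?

613497258

C1 = 9 (sole candidate).
G1 = 7 (sole candidate).
E3 = 6 (sole candidate).
H3 = 4 (sole candidate).
J3 = 9 (sole candidate).
B5 = 9 (sole candidate).
F5 = 6 (sole candidate).
G5 = 8 (sole candidate).
C6 = 5 (sole candidate).
G6 = 6 (sole candidate).
H6 = 7 (sole candidate).
F7 = 1 (sole candidate).
H7 = 6 (sole candidate).
E8 = 2 (sole candidate).
F8 = 4 (sole candidate).
G8 = 5 (sole candidate).
A9 = 4 (sole candidate).
C9 = 2 (sole candidate).
F9 = 9 (sole candidate).
B1 = 4 (sole candidate).
E1 = 1 (sole candidate).
F1 = 2 (sole candidate).
A2 = 6: row 2 has {1,2,3,5,7,9}; col 1 has {2,3,4,5,9}; box has {1,2,3,4,5,7,8,9} → only 6 remains.
D2 = 4: row 2 has {1,2,3,5,6,7,9}; col 4 has {2,8}; box has {1,2,3,6,7,8,9} → only 4 remains.
J2 = 8: row 2 has {1,2,3,4,5,6,7,9}; col 9 has {1,2,3,5,6,7,9}; box has {1,2,3,4,5,6,7,9} → only 8 remains.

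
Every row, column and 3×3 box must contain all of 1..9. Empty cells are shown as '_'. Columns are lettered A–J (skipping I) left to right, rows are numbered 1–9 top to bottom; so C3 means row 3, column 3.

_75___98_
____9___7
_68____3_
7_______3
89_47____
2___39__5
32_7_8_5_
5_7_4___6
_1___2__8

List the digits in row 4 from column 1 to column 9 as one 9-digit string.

B6 = 4: row 6 has {2,3,5,9}; col 2 has {1,2,6,7,9}; box has {2,7,8,9} → only 4 remains.
B8 = 8: row 8 has {4,5,6,7}; col 2 has {1,2,4,6,7,9}; box has {1,2,3,5,7} → only 8 remains.
B2 = 3: row 2 has {7,9}; col 2 has {1,2,4,6,7,8,9}; box has {5,6,7,8} → only 3 remains.
B4 = 5: row 4 has {3,7}; col 2 has {1,2,3,4,6,7,8,9}; box has {2,4,7,8,9} → only 5 remains.
D2 = 8: in row 2, 8 can only go here (every other open cell in that row sees an 8).
F3 = 7: in row 3, 7 can only go here (every other open cell in that row sees a 7).
A3 = 9: in row 3, 9 can only go here (every other open cell in that row sees a 9).
H4 = 9: in row 4, 9 can only go here (every other open cell in that row sees a 9).
G4 = 4: in row 4, 4 can only go here (every other open cell in that row sees a 4).
G7 = 1: row 7 has {2,3,5,7,8}; col 7 has {4,9}; box has {5,6,8} → only 1 remains.
H8 = 2: row 8 has {4,5,6,7,8}; col 8 has {3,5,8,9}; box has {1,5,6,8} → only 2 remains.
E7 = 6: row 7 has {1,2,3,5,7,8}; col 5 has {3,4,7,9}; box has {2,4,7,8} → only 6 remains.
G8 = 3: row 8 has {2,4,5,6,7,8}; col 7 has {1,4,9}; box has {1,2,5,6,8} → only 3 remains.
E9 = 5: row 9 has {1,2,8}; col 5 has {3,4,6,7,9}; box has {2,4,6,7,8} → only 5 remains.
G9 = 7: row 9 has {1,2,5,8}; col 7 has {1,3,4,9}; box has {1,2,3,5,6,8} → only 7 remains.
H9 = 4: row 9 has {1,2,5,7,8}; col 8 has {2,3,5,8,9}; box has {1,2,3,5,6,7,8} → only 4 remains.
J7 = 9: row 7 has {1,2,3,5,6,7,8}; col 9 has {3,5,6,7,8}; box has {1,2,3,4,5,6,7,8} → only 9 remains.
F8 = 1: row 8 has {2,3,4,5,6,7,8}; col 6 has {2,7,8,9}; box has {2,4,5,6,7,8} → only 1 remains.
A9 = 6: row 9 has {1,2,4,5,7,8}; col 1 has {2,3,5,7,8,9}; box has {1,2,3,5,7,8} → only 6 remains.
C9 = 9: row 9 has {1,2,4,5,6,7,8}; col 3 has {5,7,8}; box has {1,2,3,5,6,7,8} → only 9 remains.
D9 = 3: row 9 has {1,2,4,5,6,7,8,9}; col 4 has {4,7,8}; box has {1,2,4,5,6,7,8} → only 3 remains.
F4 = 6: row 4 has {3,4,5,7,9}; col 6 has {1,2,7,8,9}; box has {3,4,7,9} → only 6 remains.
F5 = 5: row 5 has {4,7,8,9}; col 6 has {1,2,6,7,8,9}; box has {3,4,6,7,9} → only 5 remains.
D6 = 1: row 6 has {2,3,4,5,9}; col 4 has {3,4,7,8}; box has {3,4,5,6,7,9} → only 1 remains.
C7 = 4: row 7 has {1,2,3,5,6,7,8,9}; col 3 has {5,7,8,9}; box has {1,2,3,5,6,7,8,9} → only 4 remains.
D8 = 9: row 8 has {1,2,3,4,5,6,7,8}; col 4 has {1,3,4,7,8}; box has {1,2,3,4,5,6,7,8} → only 9 remains.
F2 = 4: row 2 has {3,7,8,9}; col 6 has {1,2,5,6,7,8,9}; box has {7,8,9} → only 4 remains.
C4 = 1: row 4 has {3,4,5,6,7,9}; col 3 has {4,5,7,8,9}; box has {2,4,5,7,8,9} → only 1 remains.
D4 = 2: row 4 has {1,3,4,5,6,7,9}; col 4 has {1,3,4,7,8,9}; box has {1,3,4,5,6,7,9} → only 2 remains.
E4 = 8: row 4 has {1,2,3,4,5,6,7,9}; col 5 has {3,4,5,6,7,9}; box has {1,2,3,4,5,6,7,9} → only 8 remains.

751286493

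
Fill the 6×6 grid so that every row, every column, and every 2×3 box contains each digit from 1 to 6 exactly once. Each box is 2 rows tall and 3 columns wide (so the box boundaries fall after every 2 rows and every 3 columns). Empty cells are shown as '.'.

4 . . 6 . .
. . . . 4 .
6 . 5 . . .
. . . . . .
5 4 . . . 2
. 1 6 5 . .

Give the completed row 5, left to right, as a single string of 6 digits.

543162

row 5, column 3 = 3: row 5 has {2,4,5}; col 3 has {5,6}; box has {1,4,5,6} → only 3 remains.
row 5, column 4 = 1: row 5 has {2,3,4,5}; col 4 has {5,6}; box has {2,5} → only 1 remains.
row 5, column 5 = 6: row 5 has {1,2,3,4,5}; col 5 has {4}; box has {1,2,5} → only 6 remains.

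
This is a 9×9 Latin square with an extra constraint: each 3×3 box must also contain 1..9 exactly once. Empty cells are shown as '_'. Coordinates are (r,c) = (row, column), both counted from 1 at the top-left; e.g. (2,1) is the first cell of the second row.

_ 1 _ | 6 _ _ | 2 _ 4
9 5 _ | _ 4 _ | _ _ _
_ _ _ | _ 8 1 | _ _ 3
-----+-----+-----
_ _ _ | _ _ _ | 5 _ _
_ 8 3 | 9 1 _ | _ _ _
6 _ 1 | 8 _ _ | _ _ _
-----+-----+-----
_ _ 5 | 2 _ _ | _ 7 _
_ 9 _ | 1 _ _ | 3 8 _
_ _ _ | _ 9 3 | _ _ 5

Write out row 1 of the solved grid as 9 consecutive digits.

318679254

(7,5) = 6 (sole candidate).
(2,4) = 3 (hidden single in row 2).
(1,1) = 3: in row 1, 3 can only go here (every other open cell in that row sees a 3).
(1,3) = 8: in row 1, 8 can only go here (every other open cell in that row sees an 8).
(4,9) = 8 (hidden single in row 4).
(2,7) = 8 (hidden single in row 2).
(4,8) = 1 (hidden single in row 4).
(2,8) = 6 (sole candidate).
(2,9) = 1 (hidden single in row 2).
(7,9) = 9 (sole candidate).
(4,5) = 3 (hidden single in row 4).
(4,6) = 6 (hidden single in row 4).
(4,3) = 9 (hidden single in row 4).
(6,8) = 3 (hidden single in row 6).
(6,7) = 9 (hidden single in row 6).
(3,7) = 7 (sole candidate).
(3,4) = 5 (sole candidate).
(3,8) = 9 (sole candidate).
(1,5) = 7: row 1 has {1,2,3,4,6,8}; col 5 has {1,3,4,6,8,9}; box has {1,3,4,5,6,8} → only 7 remains.
(1,6) = 9: row 1 has {1,2,3,4,6,7,8}; col 6 has {1,3,6}; box has {1,3,4,5,6,7,8} → only 9 remains.
(1,8) = 5: row 1 has {1,2,3,4,6,7,8,9}; col 8 has {1,3,6,7,8,9}; box has {1,2,3,4,6,7,8,9} → only 5 remains.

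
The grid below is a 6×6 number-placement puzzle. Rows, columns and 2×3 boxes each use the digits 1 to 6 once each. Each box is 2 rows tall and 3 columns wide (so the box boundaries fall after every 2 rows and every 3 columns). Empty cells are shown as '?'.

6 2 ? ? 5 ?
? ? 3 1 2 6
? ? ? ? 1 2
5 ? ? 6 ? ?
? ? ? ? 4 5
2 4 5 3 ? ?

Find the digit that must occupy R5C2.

3

R1C4 = 4 (sole candidate).
R1C6 = 3 (sole candidate).
R2C1 = 4 (sole candidate).
R2C2 = 5 (sole candidate).
R3C1 = 3 (sole candidate).
R3C2 = 6 (sole candidate).
R3C3 = 4 (sole candidate).
R3C4 = 5 (sole candidate).
R4C2 = 1 (sole candidate).
R4C3 = 2 (sole candidate).
R4C5 = 3 (sole candidate).
R4C6 = 4 (sole candidate).
R5C1 = 1 (sole candidate).
R5C2 = 3: row 5 has {1,4,5}; col 2 has {1,2,4,5,6}; box has {1,2,4,5} → only 3 remains.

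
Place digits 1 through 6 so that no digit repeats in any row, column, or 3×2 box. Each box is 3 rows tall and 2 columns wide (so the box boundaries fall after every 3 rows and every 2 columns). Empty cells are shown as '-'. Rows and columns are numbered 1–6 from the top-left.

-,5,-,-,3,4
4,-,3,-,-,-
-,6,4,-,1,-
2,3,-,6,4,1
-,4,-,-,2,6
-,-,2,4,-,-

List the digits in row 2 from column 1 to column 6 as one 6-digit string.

R1C1 = 1: row 1 has {3,4,5}; col 1 has {2,4}; box has {4,5,6} → only 1 remains.
R1C3 = 6: row 1 has {1,3,4,5}; col 3 has {2,3,4}; box has {3,4} → only 6 remains.
R1C4 = 2: row 1 has {1,3,4,5,6}; col 4 has {4,6}; box has {3,4,6} → only 2 remains.
R2C2 = 2: row 2 has {3,4}; col 2 has {3,4,5,6}; box has {1,4,5,6} → only 2 remains.
R2C6 = 5: row 2 has {2,3,4}; col 6 has {1,4,6}; box has {1,3,4} → only 5 remains.
R3C1 = 3: row 3 has {1,4,6}; col 1 has {1,2,4}; box has {1,2,4,5,6} → only 3 remains.
R3C4 = 5: row 3 has {1,3,4,6}; col 4 has {2,4,6}; box has {2,3,4,6} → only 5 remains.
R3C6 = 2: row 3 has {1,3,4,5,6}; col 6 has {1,4,5,6}; box has {1,3,4,5} → only 2 remains.
R4C3 = 5: row 4 has {1,2,3,4,6}; col 3 has {2,3,4,6}; box has {2,4,6} → only 5 remains.
R5C1 = 5: row 5 has {2,4,6}; col 1 has {1,2,3,4}; box has {2,3,4} → only 5 remains.
R5C3 = 1: row 5 has {2,4,5,6}; col 3 has {2,3,4,5,6}; box has {2,4,5,6} → only 1 remains.
R5C4 = 3: row 5 has {1,2,4,5,6}; col 4 has {2,4,5,6}; box has {1,2,4,5,6} → only 3 remains.
R6C1 = 6: row 6 has {2,4}; col 1 has {1,2,3,4,5}; box has {2,3,4,5} → only 6 remains.
R6C2 = 1: row 6 has {2,4,6}; col 2 has {2,3,4,5,6}; box has {2,3,4,5,6} → only 1 remains.
R6C5 = 5: row 6 has {1,2,4,6}; col 5 has {1,2,3,4}; box has {1,2,4,6} → only 5 remains.
R6C6 = 3: row 6 has {1,2,4,5,6}; col 6 has {1,2,4,5,6}; box has {1,2,4,5,6} → only 3 remains.
R2C4 = 1: row 2 has {2,3,4,5}; col 4 has {2,3,4,5,6}; box has {2,3,4,5,6} → only 1 remains.
R2C5 = 6: row 2 has {1,2,3,4,5}; col 5 has {1,2,3,4,5}; box has {1,2,3,4,5} → only 6 remains.

423165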